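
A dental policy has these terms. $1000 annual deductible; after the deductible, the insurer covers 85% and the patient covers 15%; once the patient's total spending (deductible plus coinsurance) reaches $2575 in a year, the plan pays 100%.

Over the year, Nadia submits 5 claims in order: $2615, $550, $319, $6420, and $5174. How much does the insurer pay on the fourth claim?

$5457

Claim 1 — $2615: deductible takes $1000, $1615 remains; patient's 15% is $242.25. Cost to patient: $1242.25. OOP to date $1242.25. Insurer: $2615 − $1242.25 = $1372.75.
Claim 2 — $550: 15% coinsurance on $550 = $82.50. Patient pays $82.50; OOP now $1324.75. Insurer: $550 − $82.50 = $467.50.
Claim 3 — $319: 15% coinsurance on $319 = $47.85. Cost to patient: $47.85. OOP to date $1372.60. Plan pays $319 − $47.85 = $271.15.
Claim 4 — $6420: 15% coinsurance on $6420 = $963. Patient pays $963; OOP now $2335.60. Plan pays $6420 − $963 = $5457.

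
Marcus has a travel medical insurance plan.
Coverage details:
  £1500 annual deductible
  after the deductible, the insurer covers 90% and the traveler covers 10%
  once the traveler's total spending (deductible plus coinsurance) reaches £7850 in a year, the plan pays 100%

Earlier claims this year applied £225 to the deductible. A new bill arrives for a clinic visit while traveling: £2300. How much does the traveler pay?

£225 of the £1500 deductible is already met, leaving £1275.
After the £1275 deductible portion, £2300 − £1275 = £1025 is subject to coinsurance.
Coinsurance: £1025 × 10% = £102.50.
So the traveler owes £1275 + £102.50 = £1377.50 before any cap.
Cumulative spending £225 + £1377.50 = £1602.50 stays under the £7850 maximum.

£1377.50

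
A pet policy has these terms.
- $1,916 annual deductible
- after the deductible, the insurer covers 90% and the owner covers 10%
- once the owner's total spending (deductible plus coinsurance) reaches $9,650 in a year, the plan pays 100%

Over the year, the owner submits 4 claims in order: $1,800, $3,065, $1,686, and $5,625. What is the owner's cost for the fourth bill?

Claim 1 — $1,800: entire amount goes to the deductible. Cost to owner: $1,800. OOP to date $1,800.
Claim 2 — $3,065: $116 to deductible, leaving $2,949; 10% of $2,949 = $294.90. Owner pays $410.90; OOP now $2,210.90.
Claim 3 — $1,686: 10% coinsurance on $1,686 = $168.60. Owner pays $168.60; OOP now $2,379.50.
Claim 4 — $5,625: deductible already satisfied, so owner's share is 10% × $5,625 = $562.50. Cost to owner: $562.50. OOP to date $2,942.

$562.50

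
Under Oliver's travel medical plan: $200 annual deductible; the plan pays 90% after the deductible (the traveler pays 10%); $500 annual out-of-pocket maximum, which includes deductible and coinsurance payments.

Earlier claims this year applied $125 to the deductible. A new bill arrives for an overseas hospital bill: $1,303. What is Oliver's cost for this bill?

Remaining deductible: $200 − $125 = $75.
The remaining $1,228 (= $1,303 − $75) moves to coinsurance.
10% of $1,228 = $122.80 falls to the traveler.
That puts the traveler's cost at $75 + $122.80 = $197.80 before any cap.
Year-to-date out-of-pocket becomes $125 + $197.80 = $322.80, still under the $500 maximum, so no cap applies.

$197.80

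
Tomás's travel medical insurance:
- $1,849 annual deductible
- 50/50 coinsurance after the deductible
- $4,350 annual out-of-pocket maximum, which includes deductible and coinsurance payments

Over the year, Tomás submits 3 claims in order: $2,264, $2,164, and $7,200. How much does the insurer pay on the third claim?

$5,988.50

Claim 1 ($2,264): $1,849 to deductible, leaving $415; 50% of $415 = $207.50. Traveler owes $2,056.50 (running OOP $2,056.50). Insurer: $2,264 − $2,056.50 = $207.50.
Claim 2 ($2,164): deductible already satisfied, so traveler's share is 50% × $2,164 = $1,082. Traveler pays $1,082; OOP now $3,138.50. Insurer: $2,164 − $1,082 = $1,082.
Claim 3 ($7,200): 50% coinsurance on $7,200 = $3,600. OOP would hit $6,738.50 > $4,350, so the cap limits the traveler to $4,350 − $3,138.50 = $1,211.50. Plan pays $7,200 − $1,211.50 = $5,988.50.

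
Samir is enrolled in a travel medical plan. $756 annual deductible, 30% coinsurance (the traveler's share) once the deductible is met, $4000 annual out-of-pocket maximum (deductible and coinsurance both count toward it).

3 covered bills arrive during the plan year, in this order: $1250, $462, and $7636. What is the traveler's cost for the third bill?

$2290.80

Bill 1, $1250: $756 to deductible, leaving $494; 30% of $494 = $148.20. Traveler pays $904.20; OOP now $904.20.
Bill 2, $462: deductible met; 30% of $462 = $138.60. Traveler owes $138.60 (running OOP $1042.80).
Bill 3, $7636: deductible met; 30% of $7636 = $2290.80. Cost to traveler: $2290.80. OOP to date $3333.60.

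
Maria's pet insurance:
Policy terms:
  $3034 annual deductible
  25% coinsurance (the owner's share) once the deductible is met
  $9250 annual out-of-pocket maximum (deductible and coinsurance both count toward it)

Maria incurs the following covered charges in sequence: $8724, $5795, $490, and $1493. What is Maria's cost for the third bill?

$122.50

Claim 1 — $8724: $3034 to deductible, leaving $5690; owner's 25% is $1422.50. Cost to owner: $4456.50. OOP to date $4456.50.
Claim 2 — $5795: deductible met; 25% of $5795 = $1448.75. Owner pays $1448.75; OOP now $5905.25.
Claim 3 — $490: deductible already satisfied, so owner's share is 25% × $490 = $122.50. Cost to owner: $122.50. OOP to date $6027.75.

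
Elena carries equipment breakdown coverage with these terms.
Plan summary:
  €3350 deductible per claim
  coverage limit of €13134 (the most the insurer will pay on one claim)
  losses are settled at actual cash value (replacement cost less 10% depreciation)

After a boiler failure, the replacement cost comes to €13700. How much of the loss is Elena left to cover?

€4720

Depreciate 10%: the covered value is €13700 × 0.9 = €12330.
After the deductible, €12330 − €3350 = €8980 remains.
€8980 is within the €13134 limit, so the insurer pays €8980.
The business owner bears the rest of the original loss: €13700 − €8980 = €4720.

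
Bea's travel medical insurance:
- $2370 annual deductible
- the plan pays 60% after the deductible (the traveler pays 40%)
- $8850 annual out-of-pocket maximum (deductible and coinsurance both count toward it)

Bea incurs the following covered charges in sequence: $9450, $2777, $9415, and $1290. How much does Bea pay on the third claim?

Bill 1, $9450: deductible takes $2370, $7080 remains; coinsurance $7080 × 40% = $2832. Cost to traveler: $5202. OOP to date $5202.
Bill 2, $2777: 40% coinsurance on $2777 = $1110.80. Traveler pays $1110.80; OOP now $6312.80.
Bill 3, $9415: deductible already satisfied, so traveler's share is 40% × $9415 = $3766. That would push OOP to $10078.80, over the $8850 cap, so traveler pays $8850 − $6312.80 = $2537.20.

$2537.20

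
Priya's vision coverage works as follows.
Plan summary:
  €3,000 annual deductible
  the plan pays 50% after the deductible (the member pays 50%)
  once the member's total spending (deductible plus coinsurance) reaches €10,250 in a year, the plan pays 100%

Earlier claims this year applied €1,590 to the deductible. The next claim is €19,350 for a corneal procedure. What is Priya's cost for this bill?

€8,660

€1,590 of the €3,000 deductible is already met, leaving €1,410.
After the €1,410 deductible portion, €19,350 − €1,410 = €17,940 is subject to coinsurance.
Coinsurance: €17,940 × 50% = €8,970.
That puts the member's cost at €1,410 + €8,970 = €10,380 before any cap.
That would bring total out-of-pocket to €11,970, past the €10,250 cap. The member is capped at €10,250 − €1,590 = €8,660 on this claim.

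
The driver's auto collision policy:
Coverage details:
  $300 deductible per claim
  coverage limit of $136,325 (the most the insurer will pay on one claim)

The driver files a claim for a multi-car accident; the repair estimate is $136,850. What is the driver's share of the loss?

$525

Subtract the deductible: $136,850 − $300 = $136,550.
$136,550 exceeds the $136,325 limit, so the insurer pays the limit: $136,325.
Driver's share is the uncovered remainder: $136,850 − $136,325 = $525.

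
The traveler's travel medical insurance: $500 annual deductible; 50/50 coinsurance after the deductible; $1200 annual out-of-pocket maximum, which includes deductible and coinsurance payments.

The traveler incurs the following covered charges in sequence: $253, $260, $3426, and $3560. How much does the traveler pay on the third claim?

$693.50

Claim 1 — $253: entire amount goes to the deductible. Traveler pays $253; OOP now $253.
Claim 2 — $260: deductible takes $247, $13 remains; traveler's 50% is $6.50. Cost to traveler: $253.50. OOP to date $506.50.
Claim 3 — $3426: deductible already satisfied, so traveler's share is 50% × $3426 = $1713. Adding that to $506.50 gives $2219.50, past the $1200 cap; traveler pays only $1200 − $506.50 = $693.50.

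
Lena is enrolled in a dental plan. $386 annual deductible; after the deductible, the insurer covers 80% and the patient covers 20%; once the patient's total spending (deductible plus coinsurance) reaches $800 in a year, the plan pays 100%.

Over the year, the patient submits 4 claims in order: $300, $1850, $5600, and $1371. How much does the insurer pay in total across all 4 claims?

Claim 1 — $300: entire amount goes to the deductible. Cost to patient: $300. OOP to date $300. Plan pays $300 − $300 = $0.
Claim 2 — $1850: $86 to deductible, leaving $1764; patient's 20% is $352.80. Patient pays $438.80; OOP now $738.80. Plan pays $1850 − $438.80 = $1411.20.
Claim 3 — $5600: deductible already satisfied, so patient's share is 20% × $5600 = $1120. Adding that to $738.80 gives $1858.80, past the $800 cap; patient pays only $800 − $738.80 = $61.20. Plan pays $5600 − $61.20 = $5538.80.
Claim 4 — $1371: deductible met; 20% of $1371 = $274.20. OOP would hit $1074.20 > $800, so the cap limits the patient to $800 − $800 = $0. Plan pays $1371 − $0 = $1371.
Insurer total = bills − patient's total = $9121 − $800 = $8321.

$8321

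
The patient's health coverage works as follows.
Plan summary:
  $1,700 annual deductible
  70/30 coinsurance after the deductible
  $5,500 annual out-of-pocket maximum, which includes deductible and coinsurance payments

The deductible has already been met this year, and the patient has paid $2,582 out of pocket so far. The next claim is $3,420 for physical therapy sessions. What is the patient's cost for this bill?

The deductible is already satisfied, so the full bill goes to coinsurance.
Coinsurance: $3,420 × 30% = $1,026.
Total out-of-pocket so far would be $2,582 + $1,026 = $3,608, below the $5,500 cap — no reduction.

$1,026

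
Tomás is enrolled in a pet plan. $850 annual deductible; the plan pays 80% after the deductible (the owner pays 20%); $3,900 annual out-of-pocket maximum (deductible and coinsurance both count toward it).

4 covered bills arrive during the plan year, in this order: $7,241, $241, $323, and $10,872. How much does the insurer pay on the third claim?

$258.40

#1 ($7,241): $850 to deductible, leaving $6,391; coinsurance $6,391 × 20% = $1,278.20. Cost to owner: $2,128.20. OOP to date $2,128.20. Plan pays $7,241 − $2,128.20 = $5,112.80.
#2 ($241): deductible met; 20% of $241 = $48.20. Cost to owner: $48.20. OOP to date $2,176.40. Insurer: $241 − $48.20 = $192.80.
#3 ($323): deductible already satisfied, so owner's share is 20% × $323 = $64.60. Cost to owner: $64.60. OOP to date $2,241. Plan pays $323 − $64.60 = $258.40.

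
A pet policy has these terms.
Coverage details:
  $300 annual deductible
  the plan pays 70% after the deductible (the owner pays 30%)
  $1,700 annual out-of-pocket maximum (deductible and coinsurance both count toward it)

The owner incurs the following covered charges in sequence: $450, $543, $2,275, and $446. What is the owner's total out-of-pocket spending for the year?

#1 ($450): $300 to deductible, leaving $150; coinsurance $150 × 30% = $45. Cost to owner: $345. OOP to date $345.
#2 ($543): deductible met; 30% of $543 = $162.90. Cost to owner: $162.90. OOP to date $507.90.
#3 ($2,275): deductible already satisfied, so owner's share is 30% × $2,275 = $682.50. Owner pays $682.50; OOP now $1,190.40.
#4 ($446): 30% coinsurance on $446 = $133.80. Owner pays $133.80; OOP now $1,324.20.
Total paid by the owner: $345 + $162.90 + $682.50 + $133.80 = $1,324.20.

$1,324.20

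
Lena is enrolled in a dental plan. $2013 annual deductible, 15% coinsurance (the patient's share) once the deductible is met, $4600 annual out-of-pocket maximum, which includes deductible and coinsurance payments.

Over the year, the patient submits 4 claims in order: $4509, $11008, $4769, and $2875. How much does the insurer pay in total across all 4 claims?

Claim 1 ($4509): deductible takes $2013, $2496 remains; patient's 15% is $374.40. Patient pays $2387.40; OOP now $2387.40. Plan pays $4509 − $2387.40 = $2121.60.
Claim 2 ($11008): deductible met; 15% of $11008 = $1651.20. Patient pays $1651.20; OOP now $4038.60. Plan pays $11008 − $1651.20 = $9356.80.
Claim 3 ($4769): deductible met; 15% of $4769 = $715.35. Adding that to $4038.60 gives $4753.95, past the $4600 cap; patient pays only $4600 − $4038.60 = $561.40. Plan pays $4769 − $561.40 = $4207.60.
Claim 4 ($2875): deductible met; 15% of $2875 = $431.25. That would push OOP to $5031.25, over the $4600 cap, so patient pays $4600 − $4600 = $0. Insurer: $2875 − $0 = $2875.
Insurer total: $2121.60 + $9356.80 + $4207.60 + $2875 = $18561.

$18561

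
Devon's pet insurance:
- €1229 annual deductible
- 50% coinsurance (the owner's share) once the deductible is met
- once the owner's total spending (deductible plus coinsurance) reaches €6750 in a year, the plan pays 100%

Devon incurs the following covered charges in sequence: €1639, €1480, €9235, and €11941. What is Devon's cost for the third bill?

#1 (€1639): €1229 finishes the deductible; €410 goes to coinsurance; 50% of €410 = €205. Owner pays €1434; OOP now €1434.
#2 (€1480): deductible already satisfied, so owner's share is 50% × €1480 = €740. Cost to owner: €740. OOP to date €2174.
#3 (€9235): deductible met; 50% of €9235 = €4617.50. Adding that to €2174 gives €6791.50, past the €6750 cap; owner pays only €6750 − €2174 = €4576.

€4576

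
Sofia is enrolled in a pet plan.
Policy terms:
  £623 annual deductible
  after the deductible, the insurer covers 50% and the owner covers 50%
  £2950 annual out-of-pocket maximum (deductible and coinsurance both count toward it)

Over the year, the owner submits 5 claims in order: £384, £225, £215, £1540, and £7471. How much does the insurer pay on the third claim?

£100.50

Claim 1 — £384: fully absorbed by the deductible. Owner pays £384; OOP now £384. Plan pays £384 − £384 = £0.
Claim 2 — £225: fully absorbed by the deductible. Cost to owner: £225. OOP to date £609. Insurer: £225 − £225 = £0.
Claim 3 — £215: £14 finishes the deductible; £201 goes to coinsurance; coinsurance £201 × 50% = £100.50. Owner pays £114.50; OOP now £723.50. Plan pays £215 − £114.50 = £100.50.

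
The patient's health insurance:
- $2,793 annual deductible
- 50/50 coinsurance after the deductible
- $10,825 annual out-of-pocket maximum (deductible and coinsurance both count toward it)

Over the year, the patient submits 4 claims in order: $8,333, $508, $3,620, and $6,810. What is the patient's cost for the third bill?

$1,810

Claim 1 ($8,333): deductible takes $2,793, $5,540 remains; patient's 50% is $2,770. Cost to patient: $5,563. OOP to date $5,563.
Claim 2 ($508): deductible already satisfied, so patient's share is 50% × $508 = $254. Cost to patient: $254. OOP to date $5,817.
Claim 3 ($3,620): deductible met; 50% of $3,620 = $1,810. Cost to patient: $1,810. OOP to date $7,627.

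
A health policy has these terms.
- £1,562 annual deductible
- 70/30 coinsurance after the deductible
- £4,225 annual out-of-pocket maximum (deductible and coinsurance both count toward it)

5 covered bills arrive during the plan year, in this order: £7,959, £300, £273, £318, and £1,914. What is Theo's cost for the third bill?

£81.90

#1 (£7,959): £1,562 finishes the deductible; £6,397 goes to coinsurance; patient's 30% is £1,919.10. Cost to patient: £3,481.10. OOP to date £3,481.10.
#2 (£300): 30% coinsurance on £300 = £90. Cost to patient: £90. OOP to date £3,571.10.
#3 (£273): deductible already satisfied, so patient's share is 30% × £273 = £81.90. Cost to patient: £81.90. OOP to date £3,653.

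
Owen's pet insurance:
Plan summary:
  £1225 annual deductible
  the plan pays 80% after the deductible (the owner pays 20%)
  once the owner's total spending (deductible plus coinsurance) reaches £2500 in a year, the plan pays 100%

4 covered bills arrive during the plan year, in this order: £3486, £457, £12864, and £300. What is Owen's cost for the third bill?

£731.40

Claim 1 — £3486: £1225 to deductible, leaving £2261; coinsurance £2261 × 20% = £452.20. Cost to owner: £1677.20. OOP to date £1677.20.
Claim 2 — £457: deductible met; 20% of £457 = £91.40. Owner owes £91.40 (running OOP £1768.60).
Claim 3 — £12864: 20% coinsurance on £12864 = £2572.80. OOP would hit £4341.40 > £2500, so the cap limits the owner to £2500 − £1768.60 = £731.40.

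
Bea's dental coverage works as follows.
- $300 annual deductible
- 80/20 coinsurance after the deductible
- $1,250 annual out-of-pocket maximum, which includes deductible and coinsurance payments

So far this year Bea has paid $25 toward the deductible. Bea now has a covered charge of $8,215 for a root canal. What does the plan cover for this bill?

Deductible still to meet: $300 − $25 = $275.
After the $275 deductible portion, $8,215 − $275 = $7,940 is subject to coinsurance.
20% of $7,940 = $1,588 falls to the patient.
Patient responsibility before any cap: $275 + $1,588 = $1,863.
Adding $1,863 to the $25 already spent would give $1,888, which exceeds the $1,250 cap; the patient pays just $1,250 − $25 = $1,225.
Insurer pays the balance: $8,215 − $1,225 = $6,990.

$6,990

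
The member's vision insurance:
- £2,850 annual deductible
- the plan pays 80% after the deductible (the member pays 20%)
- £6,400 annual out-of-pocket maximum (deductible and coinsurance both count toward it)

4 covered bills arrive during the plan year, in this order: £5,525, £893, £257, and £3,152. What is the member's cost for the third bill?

£51.40

#1 (£5,525): £2,850 finishes the deductible; £2,675 goes to coinsurance; 20% of £2,675 = £535. Member pays £3,385; OOP now £3,385.
#2 (£893): deductible already satisfied, so member's share is 20% × £893 = £178.60. Member pays £178.60; OOP now £3,563.60.
#3 (£257): deductible met; 20% of £257 = £51.40. Member pays £51.40; OOP now £3,615.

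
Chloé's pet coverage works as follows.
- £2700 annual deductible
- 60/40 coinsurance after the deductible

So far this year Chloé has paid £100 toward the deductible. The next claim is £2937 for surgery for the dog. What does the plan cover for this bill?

£202.20

Remaining deductible: £2700 − £100 = £2600.
That leaves £2937 − £2600 = £337 for coinsurance.
Coinsurance: £337 × 40% = £134.80.
Owner responsibility: £2600 + £134.80 = £2734.80.
Insurer pays the balance: £2937 − £2734.80 = £202.20.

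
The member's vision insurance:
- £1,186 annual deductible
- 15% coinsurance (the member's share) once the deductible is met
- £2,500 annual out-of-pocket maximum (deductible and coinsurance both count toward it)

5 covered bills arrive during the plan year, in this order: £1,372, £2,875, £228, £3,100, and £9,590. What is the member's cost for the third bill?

Bill 1, £1,372: £1,186 to deductible, leaving £186; member's 15% is £27.90. Member pays £1,213.90; OOP now £1,213.90.
Bill 2, £2,875: deductible already satisfied, so member's share is 15% × £2,875 = £431.25. Cost to member: £431.25. OOP to date £1,645.15.
Bill 3, £228: 15% coinsurance on £228 = £34.20. Cost to member: £34.20. OOP to date £1,679.35.

£34.20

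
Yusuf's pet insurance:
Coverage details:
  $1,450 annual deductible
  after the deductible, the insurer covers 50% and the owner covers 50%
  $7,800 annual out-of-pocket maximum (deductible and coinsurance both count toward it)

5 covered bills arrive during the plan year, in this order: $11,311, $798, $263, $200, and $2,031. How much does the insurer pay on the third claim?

Claim 1 — $11,311: $1,450 to deductible, leaving $9,861; 50% of $9,861 = $4,930.50. Owner owes $6,380.50 (running OOP $6,380.50). Insurer: $11,311 − $6,380.50 = $4,930.50.
Claim 2 — $798: deductible already satisfied, so owner's share is 50% × $798 = $399. Cost to owner: $399. OOP to date $6,779.50. Plan pays $798 − $399 = $399.
Claim 3 — $263: 50% coinsurance on $263 = $131.50. Cost to owner: $131.50. OOP to date $6,911. Plan pays $263 − $131.50 = $131.50.

$131.50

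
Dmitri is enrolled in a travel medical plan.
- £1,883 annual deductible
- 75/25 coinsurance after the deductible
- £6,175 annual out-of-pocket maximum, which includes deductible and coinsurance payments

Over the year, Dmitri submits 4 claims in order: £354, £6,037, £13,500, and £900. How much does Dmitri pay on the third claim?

£3,165

#1 (£354): fully absorbed by the deductible. Traveler pays £354; OOP now £354.
#2 (£6,037): deductible takes £1,529, £4,508 remains; traveler's 25% is £1,127. Traveler owes £2,656 (running OOP £3,010).
#3 (£13,500): 25% coinsurance on £13,500 = £3,375. That would push OOP to £6,385, over the £6,175 cap, so traveler pays £6,175 − £3,010 = £3,165.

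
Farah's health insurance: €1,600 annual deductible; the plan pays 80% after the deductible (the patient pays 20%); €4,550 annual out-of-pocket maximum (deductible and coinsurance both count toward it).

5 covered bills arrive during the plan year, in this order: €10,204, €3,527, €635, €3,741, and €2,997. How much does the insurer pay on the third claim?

€508

#1 (€10,204): €1,600 to deductible, leaving €8,604; 20% of €8,604 = €1,720.80. Cost to patient: €3,320.80. OOP to date €3,320.80. Plan pays €10,204 − €3,320.80 = €6,883.20.
#2 (€3,527): deductible already satisfied, so patient's share is 20% × €3,527 = €705.40. Patient pays €705.40; OOP now €4,026.20. Insurer: €3,527 − €705.40 = €2,821.60.
#3 (€635): deductible met; 20% of €635 = €127. Patient owes €127 (running OOP €4,153.20). Plan pays €635 − €127 = €508.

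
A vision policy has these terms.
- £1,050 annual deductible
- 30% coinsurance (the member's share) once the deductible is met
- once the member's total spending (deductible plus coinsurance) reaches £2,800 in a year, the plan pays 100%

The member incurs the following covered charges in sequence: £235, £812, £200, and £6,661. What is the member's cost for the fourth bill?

Claim 1 (£235): entire amount goes to the deductible. Member pays £235; OOP now £235.
Claim 2 (£812): all of it applies to the deductible. Member pays £812; OOP now £1,047.
Claim 3 (£200): £3 to deductible, leaving £197; member's 30% is £59.10. Member pays £62.10; OOP now £1,109.10.
Claim 4 (£6,661): deductible already satisfied, so member's share is 30% × £6,661 = £1,998.30. OOP would hit £3,107.40 > £2,800, so the cap limits the member to £2,800 − £1,109.10 = £1,690.90.

£1,690.90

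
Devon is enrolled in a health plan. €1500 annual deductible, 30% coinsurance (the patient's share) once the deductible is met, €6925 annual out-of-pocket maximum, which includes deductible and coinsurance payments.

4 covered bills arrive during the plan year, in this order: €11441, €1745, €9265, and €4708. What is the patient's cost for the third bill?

€1919.20

Claim 1 (€11441): deductible takes €1500, €9941 remains; 30% of €9941 = €2982.30. Cost to patient: €4482.30. OOP to date €4482.30.
Claim 2 (€1745): deductible met; 30% of €1745 = €523.50. Patient pays €523.50; OOP now €5005.80.
Claim 3 (€9265): deductible already satisfied, so patient's share is 30% × €9265 = €2779.50. That would push OOP to €7785.30, over the €6925 cap, so patient pays €6925 − €5005.80 = €1919.20.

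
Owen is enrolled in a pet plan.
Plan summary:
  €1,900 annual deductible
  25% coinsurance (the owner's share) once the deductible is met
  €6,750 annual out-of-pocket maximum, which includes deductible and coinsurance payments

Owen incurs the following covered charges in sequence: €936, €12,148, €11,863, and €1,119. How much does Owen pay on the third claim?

€2,054

#1 (€936): fully absorbed by the deductible. Owner pays €936; OOP now €936.
#2 (€12,148): €964 finishes the deductible; €11,184 goes to coinsurance; owner's 25% is €2,796. Cost to owner: €3,760. OOP to date €4,696.
#3 (€11,863): 25% coinsurance on €11,863 = €2,965.75. OOP would hit €7,661.75 > €6,750, so the cap limits the owner to €6,750 − €4,696 = €2,054.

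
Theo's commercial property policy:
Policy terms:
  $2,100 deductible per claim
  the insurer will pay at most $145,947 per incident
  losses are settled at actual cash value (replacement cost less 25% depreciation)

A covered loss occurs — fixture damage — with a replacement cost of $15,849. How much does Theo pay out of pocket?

At 25% depreciation, ACV = $15,849 − $3,962.25 = $11,886.75.
After the deductible, $11,886.75 − $2,100 = $9,786.75 remains.
$9,786.75 ≤ $145,947, so the limit doesn't bind; insurer pays $9,786.75.
Out of pocket: $15,849 − $9,786.75 = $6,062.25.

$6,062.25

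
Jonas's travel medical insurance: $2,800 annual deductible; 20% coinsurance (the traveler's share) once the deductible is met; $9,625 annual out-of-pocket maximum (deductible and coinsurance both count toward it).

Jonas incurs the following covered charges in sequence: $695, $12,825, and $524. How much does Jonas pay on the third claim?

Claim 1 ($695): entire amount goes to the deductible. Traveler pays $695; OOP now $695.
Claim 2 ($12,825): deductible takes $2,105, $10,720 remains; 20% of $10,720 = $2,144. Traveler owes $4,249 (running OOP $4,944).
Claim 3 ($524): 20% coinsurance on $524 = $104.80. Traveler pays $104.80; OOP now $5,048.80.

$104.80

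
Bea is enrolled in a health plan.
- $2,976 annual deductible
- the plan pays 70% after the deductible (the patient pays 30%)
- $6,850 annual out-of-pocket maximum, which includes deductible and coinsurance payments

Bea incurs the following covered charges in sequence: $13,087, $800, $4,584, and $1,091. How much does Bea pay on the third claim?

Claim 1 ($13,087): $2,976 finishes the deductible; $10,111 goes to coinsurance; 30% of $10,111 = $3,033.30. Patient owes $6,009.30 (running OOP $6,009.30).
Claim 2 ($800): deductible already satisfied, so patient's share is 30% × $800 = $240. Cost to patient: $240. OOP to date $6,249.30.
Claim 3 ($4,584): deductible already satisfied, so patient's share is 30% × $4,584 = $1,375.20. That would push OOP to $7,624.50, over the $6,850 cap, so patient pays $6,850 − $6,249.30 = $600.70.

$600.70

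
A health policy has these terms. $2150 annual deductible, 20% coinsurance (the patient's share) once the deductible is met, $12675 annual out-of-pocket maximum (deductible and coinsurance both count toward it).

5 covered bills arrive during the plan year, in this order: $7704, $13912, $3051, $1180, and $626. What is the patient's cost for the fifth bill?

#1 ($7704): $2150 to deductible, leaving $5554; coinsurance $5554 × 20% = $1110.80. Patient owes $3260.80 (running OOP $3260.80).
#2 ($13912): deductible already satisfied, so patient's share is 20% × $13912 = $2782.40. Cost to patient: $2782.40. OOP to date $6043.20.
#3 ($3051): 20% coinsurance on $3051 = $610.20. Patient pays $610.20; OOP now $6653.40.
#4 ($1180): deductible met; 20% of $1180 = $236. Patient pays $236; OOP now $6889.40.
#5 ($626): deductible met; 20% of $626 = $125.20. Cost to patient: $125.20. OOP to date $7014.60.

$125.20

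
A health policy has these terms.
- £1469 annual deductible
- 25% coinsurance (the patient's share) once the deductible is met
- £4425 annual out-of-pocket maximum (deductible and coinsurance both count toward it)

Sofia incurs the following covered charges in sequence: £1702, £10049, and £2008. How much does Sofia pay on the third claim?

Claim 1 (£1702): £1469 finishes the deductible; £233 goes to coinsurance; patient's 25% is £58.25. Patient pays £1527.25; OOP now £1527.25.
Claim 2 (£10049): deductible met; 25% of £10049 = £2512.25. Patient owes £2512.25 (running OOP £4039.50).
Claim 3 (£2008): 25% coinsurance on £2008 = £502. That would push OOP to £4541.50, over the £4425 cap, so patient pays £4425 − £4039.50 = £385.50.

£385.50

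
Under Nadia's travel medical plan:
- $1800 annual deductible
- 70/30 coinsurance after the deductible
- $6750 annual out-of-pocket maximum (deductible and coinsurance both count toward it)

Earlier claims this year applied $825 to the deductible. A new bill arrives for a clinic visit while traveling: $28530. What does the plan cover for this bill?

$825 of the $1800 deductible is already met, leaving $975.
After the $975 deductible portion, $28530 − $975 = $27555 is subject to coinsurance.
Traveler's 30% share of $27555 is $8266.50.
So the traveler owes $975 + $8266.50 = $9241.50 before any cap.
That would bring total out-of-pocket to $10066.50, past the $6750 cap. The traveler is capped at $6750 − $825 = $5925 on this claim.
The plan picks up $28530 − $5925 = $22605.

$22605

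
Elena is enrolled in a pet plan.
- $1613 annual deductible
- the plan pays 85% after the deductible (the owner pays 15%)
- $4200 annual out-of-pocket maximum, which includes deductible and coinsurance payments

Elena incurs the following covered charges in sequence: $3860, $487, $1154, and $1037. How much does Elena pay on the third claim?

$173.10

Claim 1 — $3860: $1613 finishes the deductible; $2247 goes to coinsurance; coinsurance $2247 × 15% = $337.05. Owner pays $1950.05; OOP now $1950.05.
Claim 2 — $487: deductible already satisfied, so owner's share is 15% × $487 = $73.05. Owner owes $73.05 (running OOP $2023.10).
Claim 3 — $1154: deductible already satisfied, so owner's share is 15% × $1154 = $173.10. Cost to owner: $173.10. OOP to date $2196.20.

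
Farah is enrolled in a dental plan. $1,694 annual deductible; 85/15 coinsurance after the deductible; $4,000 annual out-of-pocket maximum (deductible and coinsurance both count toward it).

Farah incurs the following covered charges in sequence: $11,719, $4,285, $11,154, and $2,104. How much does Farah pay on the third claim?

#1 ($11,719): $1,694 finishes the deductible; $10,025 goes to coinsurance; coinsurance $10,025 × 15% = $1,503.75. Patient pays $3,197.75; OOP now $3,197.75.
#2 ($4,285): deductible already satisfied, so patient's share is 15% × $4,285 = $642.75. Patient pays $642.75; OOP now $3,840.50.
#3 ($11,154): 15% coinsurance on $11,154 = $1,673.10. OOP would hit $5,513.60 > $4,000, so the cap limits the patient to $4,000 − $3,840.50 = $159.50.

$159.50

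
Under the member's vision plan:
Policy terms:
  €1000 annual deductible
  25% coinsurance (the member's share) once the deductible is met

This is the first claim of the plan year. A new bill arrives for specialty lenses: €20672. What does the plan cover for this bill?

Nothing has been paid toward the €1000 deductible, so the first €1000 of this charge is applied there.
The remaining €19672 (= €20672 − €1000) moves to coinsurance.
25% of €19672 = €4918 falls to the member.
Member responsibility: €1000 + €4918 = €5918.
The plan picks up €20672 − €5918 = €14754.

€14754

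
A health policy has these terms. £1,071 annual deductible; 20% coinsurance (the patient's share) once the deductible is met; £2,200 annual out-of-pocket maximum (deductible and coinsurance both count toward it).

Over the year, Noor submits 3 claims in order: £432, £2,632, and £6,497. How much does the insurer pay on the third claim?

£5,766.60

#1 (£432): entire amount goes to the deductible. Cost to patient: £432. OOP to date £432. Insurer: £432 − £432 = £0.
#2 (£2,632): £639 finishes the deductible; £1,993 goes to coinsurance; patient's 20% is £398.60. Patient pays £1,037.60; OOP now £1,469.60. Plan pays £2,632 − £1,037.60 = £1,594.40.
#3 (£6,497): 20% coinsurance on £6,497 = £1,299.40. That would push OOP to £2,769, over the £2,200 cap, so patient pays £2,200 − £1,469.60 = £730.40. Plan pays £6,497 − £730.40 = £5,766.60.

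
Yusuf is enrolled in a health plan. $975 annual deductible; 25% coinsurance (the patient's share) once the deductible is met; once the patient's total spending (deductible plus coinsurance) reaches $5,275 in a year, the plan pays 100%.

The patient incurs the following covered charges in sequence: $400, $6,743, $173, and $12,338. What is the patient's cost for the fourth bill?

$2,714.75

Bill 1, $400: fully absorbed by the deductible. Cost to patient: $400. OOP to date $400.
Bill 2, $6,743: $575 finishes the deductible; $6,168 goes to coinsurance; patient's 25% is $1,542. Patient pays $2,117; OOP now $2,517.
Bill 3, $173: 25% coinsurance on $173 = $43.25. Cost to patient: $43.25. OOP to date $2,560.25.
Bill 4, $12,338: deductible met; 25% of $12,338 = $3,084.50. OOP would hit $5,644.75 > $5,275, so the cap limits the patient to $5,275 − $2,560.25 = $2,714.75.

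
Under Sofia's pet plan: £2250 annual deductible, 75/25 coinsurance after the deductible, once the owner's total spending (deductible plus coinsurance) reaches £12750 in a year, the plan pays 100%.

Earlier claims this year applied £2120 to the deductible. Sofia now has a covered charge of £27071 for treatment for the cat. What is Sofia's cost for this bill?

Remaining deductible: £2250 − £2120 = £130.
That leaves £27071 − £130 = £26941 for coinsurance.
Coinsurance: £26941 × 25% = £6735.25.
Owner responsibility before any cap: £130 + £6735.25 = £6865.25.
Year-to-date out-of-pocket becomes £2120 + £6865.25 = £8985.25, still under the £12750 maximum, so no cap applies.

£6865.25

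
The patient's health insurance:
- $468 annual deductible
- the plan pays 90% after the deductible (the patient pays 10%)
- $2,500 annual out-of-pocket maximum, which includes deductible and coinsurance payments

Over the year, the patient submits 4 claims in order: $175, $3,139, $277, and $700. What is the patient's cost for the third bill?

$27.70

#1 ($175): entire amount goes to the deductible. Cost to patient: $175. OOP to date $175.
#2 ($3,139): deductible takes $293, $2,846 remains; 10% of $2,846 = $284.60. Patient pays $577.60; OOP now $752.60.
#3 ($277): deductible already satisfied, so patient's share is 10% × $277 = $27.70. Patient owes $27.70 (running OOP $780.30).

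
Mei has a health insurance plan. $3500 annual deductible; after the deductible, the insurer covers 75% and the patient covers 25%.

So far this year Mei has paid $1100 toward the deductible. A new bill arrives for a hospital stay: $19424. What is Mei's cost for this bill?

$6656

Remaining deductible: $3500 − $1100 = $2400.
After the $2400 deductible portion, $19424 − $2400 = $17024 is subject to coinsurance.
Patient's 25% share of $17024 is $4256.
That puts the patient's cost at $2400 + $4256 = $6656.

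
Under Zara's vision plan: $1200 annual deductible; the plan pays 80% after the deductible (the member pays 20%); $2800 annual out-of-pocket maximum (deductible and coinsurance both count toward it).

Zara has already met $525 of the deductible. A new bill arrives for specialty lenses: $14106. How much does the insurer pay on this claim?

$11831

$525 of the $1200 deductible is already met, leaving $675.
After the $675 deductible portion, $14106 − $675 = $13431 is subject to coinsurance.
Coinsurance: $13431 × 20% = $2686.20.
So the member owes $675 + $2686.20 = $3361.20 before any cap.
Adding $3361.20 to the $525 already spent would give $3886.20, which exceeds the $2800 cap; the member pays just $2800 − $525 = $2275.
The plan picks up $14106 − $2275 = $11831.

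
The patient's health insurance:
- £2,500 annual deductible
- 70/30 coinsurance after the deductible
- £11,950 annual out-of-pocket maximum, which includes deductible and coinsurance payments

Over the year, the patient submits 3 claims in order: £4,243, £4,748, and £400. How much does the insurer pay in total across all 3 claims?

£4,823.70

Claim 1 (£4,243): £2,500 to deductible, leaving £1,743; patient's 30% is £522.90. Cost to patient: £3,022.90. OOP to date £3,022.90. Plan pays £4,243 − £3,022.90 = £1,220.10.
Claim 2 (£4,748): 30% coinsurance on £4,748 = £1,424.40. Cost to patient: £1,424.40. OOP to date £4,447.30. Insurer: £4,748 − £1,424.40 = £3,323.60.
Claim 3 (£400): deductible already satisfied, so patient's share is 30% × £400 = £120. Patient pays £120; OOP now £4,567.30. Insurer: £400 − £120 = £280.
Insurer total: £1,220.10 + £3,323.60 + £280 = £4,823.70.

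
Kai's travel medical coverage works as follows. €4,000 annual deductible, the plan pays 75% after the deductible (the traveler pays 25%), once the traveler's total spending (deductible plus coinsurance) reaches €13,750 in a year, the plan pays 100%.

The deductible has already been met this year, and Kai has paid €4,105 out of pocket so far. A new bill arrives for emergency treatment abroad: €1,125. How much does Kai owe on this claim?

€281.25

The deductible is already satisfied, so the full bill goes to coinsurance.
Traveler's 25% share of €1,125 is €281.25.
Cumulative spending €4,105 + €281.25 = €4,386.25 stays under the €13,750 maximum.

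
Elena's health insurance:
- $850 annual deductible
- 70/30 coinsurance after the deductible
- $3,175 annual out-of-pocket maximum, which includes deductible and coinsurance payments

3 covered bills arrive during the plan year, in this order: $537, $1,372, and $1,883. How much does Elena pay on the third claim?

$564.90

Claim 1 — $537: fully absorbed by the deductible. Cost to patient: $537. OOP to date $537.
Claim 2 — $1,372: $313 to deductible, leaving $1,059; patient's 30% is $317.70. Patient owes $630.70 (running OOP $1,167.70).
Claim 3 — $1,883: deductible met; 30% of $1,883 = $564.90. Patient pays $564.90; OOP now $1,732.60.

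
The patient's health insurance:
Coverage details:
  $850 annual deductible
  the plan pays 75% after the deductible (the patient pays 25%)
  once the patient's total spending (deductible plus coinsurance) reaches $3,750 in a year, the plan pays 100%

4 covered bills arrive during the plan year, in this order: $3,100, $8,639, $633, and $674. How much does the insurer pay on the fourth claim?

#1 ($3,100): $850 finishes the deductible; $2,250 goes to coinsurance; patient's 25% is $562.50. Patient pays $1,412.50; OOP now $1,412.50. Insurer: $3,100 − $1,412.50 = $1,687.50.
#2 ($8,639): deductible already satisfied, so patient's share is 25% × $8,639 = $2,159.75. Cost to patient: $2,159.75. OOP to date $3,572.25. Plan pays $8,639 − $2,159.75 = $6,479.25.
#3 ($633): 25% coinsurance on $633 = $158.25. Patient owes $158.25 (running OOP $3,730.50). Insurer: $633 − $158.25 = $474.75.
#4 ($674): deductible already satisfied, so patient's share is 25% × $674 = $168.50. OOP would hit $3,899 > $3,750, so the cap limits the patient to $3,750 − $3,730.50 = $19.50. Insurer: $674 − $19.50 = $654.50.

$654.50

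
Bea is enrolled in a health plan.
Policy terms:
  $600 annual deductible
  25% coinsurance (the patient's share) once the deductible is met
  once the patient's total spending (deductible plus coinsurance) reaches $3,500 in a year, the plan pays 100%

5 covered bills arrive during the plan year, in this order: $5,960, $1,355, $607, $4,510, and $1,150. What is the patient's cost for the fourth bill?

Claim 1 ($5,960): $600 finishes the deductible; $5,360 goes to coinsurance; coinsurance $5,360 × 25% = $1,340. Cost to patient: $1,940. OOP to date $1,940.
Claim 2 ($1,355): deductible already satisfied, so patient's share is 25% × $1,355 = $338.75. Patient pays $338.75; OOP now $2,278.75.
Claim 3 ($607): deductible already satisfied, so patient's share is 25% × $607 = $151.75. Cost to patient: $151.75. OOP to date $2,430.50.
Claim 4 ($4,510): deductible met; 25% of $4,510 = $1,127.50. OOP would hit $3,558 > $3,500, so the cap limits the patient to $3,500 − $2,430.50 = $1,069.50.

$1,069.50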